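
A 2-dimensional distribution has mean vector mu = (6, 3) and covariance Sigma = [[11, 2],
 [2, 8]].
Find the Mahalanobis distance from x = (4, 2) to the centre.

Step 1 — centre the observation: (x - mu) = (-2, -1).

Step 2 — invert Sigma. det(Sigma) = 11·8 - (2)² = 84.
  Sigma^{-1} = (1/det) · [[d, -b], [-b, a]] = [[0.0952, -0.0238],
 [-0.0238, 0.131]].

Step 3 — form the quadratic (x - mu)^T · Sigma^{-1} · (x - mu):
  Sigma^{-1} · (x - mu) = (-0.1667, -0.0833).
  (x - mu)^T · [Sigma^{-1} · (x - mu)] = (-2)·(-0.1667) + (-1)·(-0.0833) = 0.4167.

Step 4 — take square root: d = √(0.4167) ≈ 0.6455.

d(x, mu) = √(0.4167) ≈ 0.6455


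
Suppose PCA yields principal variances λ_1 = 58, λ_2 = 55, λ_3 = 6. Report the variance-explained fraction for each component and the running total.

Step 1 — total variance = trace(Sigma) = Σ λ_i = 58 + 55 + 6 = 119.

Step 2 — fraction explained by component i = λ_i / Σ λ:
  PC1: 58/119 = 0.4874
  PC2: 55/119 = 0.4622
  PC3: 6/119 = 0.0504

Step 3 — cumulative fraction after k components = (λ_1 + ... + λ_k) / Σ λ:
  k = 1: 58/119 = 0.4874
  k = 2: (58 + 55)/119 = 113/119 = 0.9496
  k = 3: (58 + 55 + 6)/119 = 119/119 = 1

Summary (fraction, with percent):

explained: PC1 0.4874 (48.74%), PC2 0.4622 (46.22%), PC3 0.0504 (5.04%);  cumulative: 0.4874, 0.9496, 1


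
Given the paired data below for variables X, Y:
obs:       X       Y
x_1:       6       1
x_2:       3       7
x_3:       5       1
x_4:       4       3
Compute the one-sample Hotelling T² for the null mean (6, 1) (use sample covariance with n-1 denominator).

Step 1 — sample mean vector:
  mean(X) = (6 + 3 + 5 + 4) / 4 = 18/4 = 4.5
  mean(Y) = (1 + 7 + 1 + 3) / 4 = 12/4 = 3
  x̄ = (4.5, 3),  deviation x̄ - mu_0 = (4.5, 3) - (6, 1) = (-1.5, 2).

Step 2 — sample covariance matrix, S[i,j] = (1/(n-1)) · Σ_k (x_{k,i} - mean_i) · (x_{k,j} - mean_j), divisor n-1 = 3:
  S[X,X] = ((1.5)·(1.5) + (-1.5)·(-1.5) + (0.5)·(0.5) + (-0.5)·(-0.5)) / 3 = 5/3 = 1.6667
  S[X,Y] = ((1.5)·(-2) + (-1.5)·(4) + (0.5)·(-2) + (-0.5)·(0)) / 3 = -10/3 = -3.3333
  S[Y,Y] = ((-2)·(-2) + (4)·(4) + (-2)·(-2) + (0)·(0)) / 3 = 24/3 = 8
  S = [[1.6667, -3.3333],
 [-3.3333, 8]].

Step 3 — invert S. det(S) = 1.6667·8 - (-3.3333)² = 2.2222.
  S^{-1} = (1/det) · [[d, -b], [-b, a]] = [[3.6, 1.5],
 [1.5, 0.75]].

Step 4 — quadratic form (x̄ - mu_0)^T · S^{-1} · (x̄ - mu_0):
  S^{-1} · (x̄ - mu_0) = (-2.4, -0.75),
  (x̄ - mu_0)^T · [...] = (-1.5)·(-2.4) + (2)·(-0.75) = 2.1.

Step 5 — scale by n: T² = 4 · 2.1 = 8.4.

T² ≈ 8.4


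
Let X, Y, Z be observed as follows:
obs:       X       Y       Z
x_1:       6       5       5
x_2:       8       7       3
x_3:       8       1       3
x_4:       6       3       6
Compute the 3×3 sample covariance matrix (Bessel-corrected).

Step 1 — column means:
  mean(X) = (6 + 8 + 8 + 6) / 4 = 28/4 = 7
  mean(Y) = (5 + 7 + 1 + 3) / 4 = 16/4 = 4
  mean(Z) = (5 + 3 + 3 + 6) / 4 = 17/4 = 4.25

Step 2 — sample covariance S[i,j] = (1/(n-1)) · Σ_k (x_{k,i} - mean_i) · (x_{k,j} - mean_j), with n-1 = 3.
  S[X,X] = ((-1)·(-1) + (1)·(1) + (1)·(1) + (-1)·(-1)) / 3 = 4/3 = 1.3333
  S[X,Y] = ((-1)·(1) + (1)·(3) + (1)·(-3) + (-1)·(-1)) / 3 = 0/3 = 0
  S[X,Z] = ((-1)·(0.75) + (1)·(-1.25) + (1)·(-1.25) + (-1)·(1.75)) / 3 = -5/3 = -1.6667
  S[Y,Y] = ((1)·(1) + (3)·(3) + (-3)·(-3) + (-1)·(-1)) / 3 = 20/3 = 6.6667
  S[Y,Z] = ((1)·(0.75) + (3)·(-1.25) + (-3)·(-1.25) + (-1)·(1.75)) / 3 = -1/3 = -0.3333
  S[Z,Z] = ((0.75)·(0.75) + (-1.25)·(-1.25) + (-1.25)·(-1.25) + (1.75)·(1.75)) / 3 = 6.75/3 = 2.25

S is symmetric (S[j,i] = S[i,j]). Assembling:

S = [[1.3333, 0, -1.6667],
 [0, 6.6667, -0.3333],
 [-1.6667, -0.3333, 2.25]]


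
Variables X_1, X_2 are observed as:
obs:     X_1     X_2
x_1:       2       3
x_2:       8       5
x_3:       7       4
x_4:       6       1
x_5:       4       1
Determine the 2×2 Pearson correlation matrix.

Step 1 — column means:
  mean(X_1) = (2 + 8 + 7 + 6 + 4) / 5 = 27/5 = 5.4
  mean(X_2) = (3 + 5 + 4 + 1 + 1) / 5 = 14/5 = 2.8

Step 2 — sample variances and covariances s[i,j] = (1/(n-1)) · Σ_k (x_{k,i} - mean_i) · (x_{k,j} - mean_j), with n-1 = 4:
  s[X_1,X_1] = ((-3.4)·(-3.4) + (2.6)·(2.6) + (1.6)·(1.6) + (0.6)·(0.6) + (-1.4)·(-1.4)) / 4 = 23.2/4 = 5.8
  s[X_1,X_2] = ((-3.4)·(0.2) + (2.6)·(2.2) + (1.6)·(1.2) + (0.6)·(-1.8) + (-1.4)·(-1.8)) / 4 = 8.4/4 = 2.1
  s[X_2,X_2] = ((0.2)·(0.2) + (2.2)·(2.2) + (1.2)·(1.2) + (-1.8)·(-1.8) + (-1.8)·(-1.8)) / 4 = 12.8/4 = 3.2
  Sample standard deviations s_i = √(s[i,i]):
  s(X_1) = √(5.8) = 2.4083
  s(X_2) = √(3.2) = 1.7889

Step 3 — r_{ij} = s_{ij} / (s_i · s_j):
  r[X_1,X_1] = 1 (diagonal).
  r[X_1,X_2] = 2.1 / (2.4083 · 1.7889) = 2.1 / 4.3081 = 0.4875
  r[X_2,X_2] = 1 (diagonal).

R is symmetric with unit diagonal. Assembling:

R = [[1, 0.4875],
 [0.4875, 1]]


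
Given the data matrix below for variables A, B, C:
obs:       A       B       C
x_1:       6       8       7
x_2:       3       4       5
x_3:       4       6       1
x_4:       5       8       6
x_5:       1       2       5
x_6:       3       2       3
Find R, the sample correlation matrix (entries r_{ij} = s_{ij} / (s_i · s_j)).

Step 1 — column means:
  mean(A) = (6 + 3 + 4 + 5 + 1 + 3) / 6 = 22/6 = 3.6667
  mean(B) = (8 + 4 + 6 + 8 + 2 + 2) / 6 = 30/6 = 5
  mean(C) = (7 + 5 + 1 + 6 + 5 + 3) / 6 = 27/6 = 4.5

Step 2 — sample variances and covariances s[i,j] = (1/(n-1)) · Σ_k (x_{k,i} - mean_i) · (x_{k,j} - mean_j), with n-1 = 5:
  s[A,A] = ((2.3333)·(2.3333) + (-0.6667)·(-0.6667) + (0.3333)·(0.3333) + (1.3333)·(1.3333) + (-2.6667)·(-2.6667) + (-0.6667)·(-0.6667)) / 5 = 15.3333/5 = 3.0667
  s[A,B] = ((2.3333)·(3) + (-0.6667)·(-1) + (0.3333)·(1) + (1.3333)·(3) + (-2.6667)·(-3) + (-0.6667)·(-3)) / 5 = 22/5 = 4.4
  s[A,C] = ((2.3333)·(2.5) + (-0.6667)·(0.5) + (0.3333)·(-3.5) + (1.3333)·(1.5) + (-2.6667)·(0.5) + (-0.6667)·(-1.5)) / 5 = 6/5 = 1.2
  s[B,B] = ((3)·(3) + (-1)·(-1) + (1)·(1) + (3)·(3) + (-3)·(-3) + (-3)·(-3)) / 5 = 38/5 = 7.6
  s[B,C] = ((3)·(2.5) + (-1)·(0.5) + (1)·(-3.5) + (3)·(1.5) + (-3)·(0.5) + (-3)·(-1.5)) / 5 = 11/5 = 2.2
  s[C,C] = ((2.5)·(2.5) + (0.5)·(0.5) + (-3.5)·(-3.5) + (1.5)·(1.5) + (0.5)·(0.5) + (-1.5)·(-1.5)) / 5 = 23.5/5 = 4.7
  Sample standard deviations s_i = √(s[i,i]):
  s(A) = √(3.0667) = 1.7512
  s(B) = √(7.6) = 2.7568
  s(C) = √(4.7) = 2.1679

Step 3 — r_{ij} = s_{ij} / (s_i · s_j):
  r[A,A] = 1 (diagonal).
  r[A,B] = 4.4 / (1.7512 · 2.7568) = 4.4 / 4.8277 = 0.9114
  r[A,C] = 1.2 / (1.7512 · 2.1679) = 1.2 / 3.7965 = 0.3161
  r[B,B] = 1 (diagonal).
  r[B,C] = 2.2 / (2.7568 · 2.1679) = 2.2 / 5.9766 = 0.3681
  r[C,C] = 1 (diagonal).

R is symmetric with unit diagonal. Assembling:

R = [[1, 0.9114, 0.3161],
 [0.9114, 1, 0.3681],
 [0.3161, 0.3681, 1]]


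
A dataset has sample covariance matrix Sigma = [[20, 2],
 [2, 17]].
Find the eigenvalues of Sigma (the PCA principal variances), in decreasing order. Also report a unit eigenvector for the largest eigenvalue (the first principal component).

Step 1 — characteristic polynomial of 2×2 Sigma:
  det(Sigma - λI) = λ² - trace · λ + det = 0.
  trace = 20 + 17 = 37, det = 20·17 - (2)² = 336.
Step 2 — discriminant:
  Δ = trace² - 4·det = 1369 - 1344 = 25.
Step 3 — eigenvalues:
  λ = (trace ± √Δ)/2 = (37 ± 5)/2,
  λ_1 = 21,  λ_2 = 16.

Step 4 — unit eigenvector for λ_1: solve (Sigma - λ_1 I)v = 0. First row:
  (20 - 21)·v_x + (2)·v_y = 0, i.e. (-1)·v_x + (2)·v_y = 0,
  so v ∝ (b, λ_1 - a) = (2, 1) = u.
  ||u|| = √((2)² + (1)²) = √(5) ≈ 2.2361,
  v_1 = u/||u|| ≈ (0.8944, 0.4472) (||v_1|| = 1).

λ_1 = 21,  λ_2 = 16;  v_1 ≈ (0.8944, 0.4472)


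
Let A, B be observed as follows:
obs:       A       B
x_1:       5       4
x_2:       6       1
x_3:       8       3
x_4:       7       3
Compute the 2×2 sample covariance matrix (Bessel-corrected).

Step 1 — column means:
  mean(A) = (5 + 6 + 8 + 7) / 4 = 26/4 = 6.5
  mean(B) = (4 + 1 + 3 + 3) / 4 = 11/4 = 2.75

Step 2 — sample covariance S[i,j] = (1/(n-1)) · Σ_k (x_{k,i} - mean_i) · (x_{k,j} - mean_j), with n-1 = 3.
  S[A,A] = ((-1.5)·(-1.5) + (-0.5)·(-0.5) + (1.5)·(1.5) + (0.5)·(0.5)) / 3 = 5/3 = 1.6667
  S[A,B] = ((-1.5)·(1.25) + (-0.5)·(-1.75) + (1.5)·(0.25) + (0.5)·(0.25)) / 3 = -0.5/3 = -0.1667
  S[B,B] = ((1.25)·(1.25) + (-1.75)·(-1.75) + (0.25)·(0.25) + (0.25)·(0.25)) / 3 = 4.75/3 = 1.5833

S is symmetric (S[j,i] = S[i,j]). Assembling:

S = [[1.6667, -0.1667],
 [-0.1667, 1.5833]]


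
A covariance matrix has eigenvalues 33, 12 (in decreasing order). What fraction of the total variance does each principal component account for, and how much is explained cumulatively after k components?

Step 1 — total variance = trace(Sigma) = Σ λ_i = 33 + 12 = 45.

Step 2 — fraction explained by component i = λ_i / Σ λ:
  PC1: 33/45 = 0.7333
  PC2: 12/45 = 0.2667

Step 3 — cumulative fraction after k components = (λ_1 + ... + λ_k) / Σ λ:
  k = 1: 33/45 = 0.7333
  k = 2: (33 + 12)/45 = 45/45 = 1

Summary (fraction, with percent):

explained: PC1 0.7333 (73.33%), PC2 0.2667 (26.67%);  cumulative: 0.7333, 1


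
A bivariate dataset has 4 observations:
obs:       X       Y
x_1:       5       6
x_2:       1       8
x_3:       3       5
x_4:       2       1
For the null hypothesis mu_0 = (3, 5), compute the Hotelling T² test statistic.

Step 1 — sample mean vector:
  mean(X) = (5 + 1 + 3 + 2) / 4 = 11/4 = 2.75
  mean(Y) = (6 + 8 + 5 + 1) / 4 = 20/4 = 5
  x̄ = (2.75, 5),  deviation x̄ - mu_0 = (2.75, 5) - (3, 5) = (-0.25, 0).

Step 2 — sample covariance matrix, S[i,j] = (1/(n-1)) · Σ_k (x_{k,i} - mean_i) · (x_{k,j} - mean_j), divisor n-1 = 3:
  S[X,X] = ((2.25)·(2.25) + (-1.75)·(-1.75) + (0.25)·(0.25) + (-0.75)·(-0.75)) / 3 = 8.75/3 = 2.9167
  S[X,Y] = ((2.25)·(1) + (-1.75)·(3) + (0.25)·(0) + (-0.75)·(-4)) / 3 = 0/3 = 0
  S[Y,Y] = ((1)·(1) + (3)·(3) + (0)·(0) + (-4)·(-4)) / 3 = 26/3 = 8.6667
  S = [[2.9167, 0],
 [0, 8.6667]].

Step 3 — invert S. det(S) = 2.9167·8.6667 - (0)² = 25.2778.
  S^{-1} = (1/det) · [[d, -b], [-b, a]] = [[0.3429, 0],
 [0, 0.1154]].

Step 4 — quadratic form (x̄ - mu_0)^T · S^{-1} · (x̄ - mu_0):
  S^{-1} · (x̄ - mu_0) = (-0.0857, 0),
  (x̄ - mu_0)^T · [...] = (-0.25)·(-0.0857) + (0)·(0) = 0.0214.

Step 5 — scale by n: T² = 4 · 0.0214 = 0.0857.

T² ≈ 0.0857


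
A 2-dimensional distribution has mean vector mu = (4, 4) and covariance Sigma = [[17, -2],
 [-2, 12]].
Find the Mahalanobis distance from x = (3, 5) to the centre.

Step 1 — centre the observation: (x - mu) = (-1, 1).

Step 2 — invert Sigma. det(Sigma) = 17·12 - (-2)² = 200.
  Sigma^{-1} = (1/det) · [[d, -b], [-b, a]] = [[0.06, 0.01],
 [0.01, 0.085]].

Step 3 — form the quadratic (x - mu)^T · Sigma^{-1} · (x - mu):
  Sigma^{-1} · (x - mu) = (-0.05, 0.075).
  (x - mu)^T · [Sigma^{-1} · (x - mu)] = (-1)·(-0.05) + (1)·(0.075) = 0.125.

Step 4 — take square root: d = √(0.125) ≈ 0.3536.

d(x, mu) = √(0.125) ≈ 0.3536


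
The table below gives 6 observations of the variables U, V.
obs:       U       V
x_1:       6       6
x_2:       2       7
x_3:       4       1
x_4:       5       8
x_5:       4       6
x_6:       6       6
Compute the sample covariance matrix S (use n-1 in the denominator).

Step 1 — column means:
  mean(U) = (6 + 2 + 4 + 5 + 4 + 6) / 6 = 27/6 = 4.5
  mean(V) = (6 + 7 + 1 + 8 + 6 + 6) / 6 = 34/6 = 5.6667

Step 2 — sample covariance S[i,j] = (1/(n-1)) · Σ_k (x_{k,i} - mean_i) · (x_{k,j} - mean_j), with n-1 = 5.
  S[U,U] = ((1.5)·(1.5) + (-2.5)·(-2.5) + (-0.5)·(-0.5) + (0.5)·(0.5) + (-0.5)·(-0.5) + (1.5)·(1.5)) / 5 = 11.5/5 = 2.3
  S[U,V] = ((1.5)·(0.3333) + (-2.5)·(1.3333) + (-0.5)·(-4.6667) + (0.5)·(2.3333) + (-0.5)·(0.3333) + (1.5)·(0.3333)) / 5 = 1/5 = 0.2
  S[V,V] = ((0.3333)·(0.3333) + (1.3333)·(1.3333) + (-4.6667)·(-4.6667) + (2.3333)·(2.3333) + (0.3333)·(0.3333) + (0.3333)·(0.3333)) / 5 = 29.3333/5 = 5.8667

S is symmetric (S[j,i] = S[i,j]). Assembling:

S = [[2.3, 0.2],
 [0.2, 5.8667]]


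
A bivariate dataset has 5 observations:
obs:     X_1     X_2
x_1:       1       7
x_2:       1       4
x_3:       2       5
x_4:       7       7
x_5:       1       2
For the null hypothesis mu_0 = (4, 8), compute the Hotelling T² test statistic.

Step 1 — sample mean vector:
  mean(X_1) = (1 + 1 + 2 + 7 + 1) / 5 = 12/5 = 2.4
  mean(X_2) = (7 + 4 + 5 + 7 + 2) / 5 = 25/5 = 5
  x̄ = (2.4, 5),  deviation x̄ - mu_0 = (2.4, 5) - (4, 8) = (-1.6, -3).

Step 2 — sample covariance matrix, S[i,j] = (1/(n-1)) · Σ_k (x_{k,i} - mean_i) · (x_{k,j} - mean_j), divisor n-1 = 4:
  S[X_1,X_1] = ((-1.4)·(-1.4) + (-1.4)·(-1.4) + (-0.4)·(-0.4) + (4.6)·(4.6) + (-1.4)·(-1.4)) / 4 = 27.2/4 = 6.8
  S[X_1,X_2] = ((-1.4)·(2) + (-1.4)·(-1) + (-0.4)·(0) + (4.6)·(2) + (-1.4)·(-3)) / 4 = 12/4 = 3
  S[X_2,X_2] = ((2)·(2) + (-1)·(-1) + (0)·(0) + (2)·(2) + (-3)·(-3)) / 4 = 18/4 = 4.5
  S = [[6.8, 3],
 [3, 4.5]].

Step 3 — invert S. det(S) = 6.8·4.5 - (3)² = 21.6.
  S^{-1} = (1/det) · [[d, -b], [-b, a]] = [[0.2083, -0.1389],
 [-0.1389, 0.3148]].

Step 4 — quadratic form (x̄ - mu_0)^T · S^{-1} · (x̄ - mu_0):
  S^{-1} · (x̄ - mu_0) = (0.0833, -0.7222),
  (x̄ - mu_0)^T · [...] = (-1.6)·(0.0833) + (-3)·(-0.7222) = 2.0333.

Step 5 — scale by n: T² = 5 · 2.0333 = 10.1667.

T² ≈ 10.1667


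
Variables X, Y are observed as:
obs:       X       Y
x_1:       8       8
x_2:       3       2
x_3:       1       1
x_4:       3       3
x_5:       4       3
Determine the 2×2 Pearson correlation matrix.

Step 1 — column means:
  mean(X) = (8 + 3 + 1 + 3 + 4) / 5 = 19/5 = 3.8
  mean(Y) = (8 + 2 + 1 + 3 + 3) / 5 = 17/5 = 3.4

Step 2 — sample variances and covariances s[i,j] = (1/(n-1)) · Σ_k (x_{k,i} - mean_i) · (x_{k,j} - mean_j), with n-1 = 4:
  s[X,X] = ((4.2)·(4.2) + (-0.8)·(-0.8) + (-2.8)·(-2.8) + (-0.8)·(-0.8) + (0.2)·(0.2)) / 4 = 26.8/4 = 6.7
  s[X,Y] = ((4.2)·(4.6) + (-0.8)·(-1.4) + (-2.8)·(-2.4) + (-0.8)·(-0.4) + (0.2)·(-0.4)) / 4 = 27.4/4 = 6.85
  s[Y,Y] = ((4.6)·(4.6) + (-1.4)·(-1.4) + (-2.4)·(-2.4) + (-0.4)·(-0.4) + (-0.4)·(-0.4)) / 4 = 29.2/4 = 7.3
  Sample standard deviations s_i = √(s[i,i]):
  s(X) = √(6.7) = 2.5884
  s(Y) = √(7.3) = 2.7019

Step 3 — r_{ij} = s_{ij} / (s_i · s_j):
  r[X,X] = 1 (diagonal).
  r[X,Y] = 6.85 / (2.5884 · 2.7019) = 6.85 / 6.9936 = 0.9795
  r[Y,Y] = 1 (diagonal).

R is symmetric with unit diagonal. Assembling:

R = [[1, 0.9795],
 [0.9795, 1]]


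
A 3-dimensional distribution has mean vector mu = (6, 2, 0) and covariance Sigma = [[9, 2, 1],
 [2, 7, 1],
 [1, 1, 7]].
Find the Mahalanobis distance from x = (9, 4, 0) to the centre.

Step 1 — centre the observation: (x - mu) = (3, 2, 0).

Step 2 — invert Sigma (cofactor / det for 3×3, or solve directly):
  Sigma^{-1} = [[0.1197, -0.0324, -0.0125],
 [-0.0324, 0.1546, -0.0175],
 [-0.0125, -0.0175, 0.1471]].

Step 3 — form the quadratic (x - mu)^T · Sigma^{-1} · (x - mu):
  Sigma^{-1} · (x - mu) = (0.2943, 0.212, -0.0723).
  (x - mu)^T · [Sigma^{-1} · (x - mu)] = (3)·(0.2943) + (2)·(0.212) + (0)·(-0.0723) = 1.3067.

Step 4 — take square root: d = √(1.3067) ≈ 1.1431.

d(x, mu) = √(1.3067) ≈ 1.1431


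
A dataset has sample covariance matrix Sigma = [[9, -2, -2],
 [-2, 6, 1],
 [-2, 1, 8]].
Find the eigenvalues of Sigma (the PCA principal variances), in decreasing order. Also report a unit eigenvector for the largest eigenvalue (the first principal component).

Step 1 — characteristic polynomial p(λ) = det(λI - Sigma) = λ³ - tr·λ² + c_1·λ - det, where tr = trace, c_1 = sum of the principal 2×2 minors, det = det(Sigma):
  tr = 9 + 6 + 8 = 23,
  c_1 = (9·6 - (-2)²) + (9·8 - (-2)²) + (6·8 - (1)²) = 50 + 68 + 47 = 165,
  det = 9·(6·8 - (1)²) - (-2)·((-2)·8 - (1)·(-2)) + (-2)·((-2)·(1) - 6·(-2)) = 9·(47) - (-2)·(-14) + (-2)·(10) = 375.
  So p(λ) = λ³ - 23λ² + 165λ - 375.
Step 2 — look for an integer root (rational root theorem: any rational root is an integer divisor of 375). Testing λ = 5:
  p(5) = 125 - 575 + 825 - 375 = 0  ✓
  Dividing out (λ - 5): p(λ) = (λ - 5)(λ² - 18λ + 75).
Step 3 — remaining eigenvalues from the quadratic λ² - 18λ + 75 = 0:
  Δ = 18² - 4·75 = 324 - 300 = 24,  λ = (18 ± √24)/2 = (18 ± 4.899)/2 ≈ 11.4495 or 6.5505.
  Sorted: λ_1 = 11.4495,  λ_2 = 6.5505,  λ_3 = 5  (check: sum = 23 = tr ✓).

Step 4 — unit eigenvector for λ_1 ≈ 11.4495: v spans the null space of (Sigma - λ_1 I), whose rows are
  r_1 = (-2.4495, -2, -2),  r_2 = (-2, -5.4495, 1),  r_3 = (-2, 1, -3.4495).
  v is orthogonal to every row, so take v ∝ r_1 × r_2 = ((-2)·(1) - (-2)·(-5.4495), (-2)·(-2) - (-2.4495)·(1), (-2.4495)·(-5.4495) - (-2)·(-2)) ≈ (-12.899, 6.4495, 9.3485).
  Rescale (multiply by -1 so the first nonzero entry is positive): u = (12.899, -6.4495, -9.3485).
  ||u|| = √((12.899)² + (-6.4495)² + (-9.3485)²) = √(295.3735) ≈ 17.1864,  v_1 = u/||u|| ≈ (0.7505, -0.3753, -0.5439) (||v_1|| = 1).

λ_1 = 11.4495,  λ_2 = 6.5505,  λ_3 = 5;  v_1 ≈ (0.7505, -0.3753, -0.5439)


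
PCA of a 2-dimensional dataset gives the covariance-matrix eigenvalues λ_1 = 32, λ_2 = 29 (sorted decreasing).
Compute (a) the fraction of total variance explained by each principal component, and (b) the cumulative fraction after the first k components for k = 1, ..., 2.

Step 1 — total variance = trace(Sigma) = Σ λ_i = 32 + 29 = 61.

Step 2 — fraction explained by component i = λ_i / Σ λ:
  PC1: 32/61 = 0.5246
  PC2: 29/61 = 0.4754

Step 3 — cumulative fraction after k components = (λ_1 + ... + λ_k) / Σ λ:
  k = 1: 32/61 = 0.5246
  k = 2: (32 + 29)/61 = 61/61 = 1

Summary (fraction, with percent):

explained: PC1 0.5246 (52.46%), PC2 0.4754 (47.54%);  cumulative: 0.5246, 1


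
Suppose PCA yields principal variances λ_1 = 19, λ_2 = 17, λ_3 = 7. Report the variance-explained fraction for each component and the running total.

Step 1 — total variance = trace(Sigma) = Σ λ_i = 19 + 17 + 7 = 43.

Step 2 — fraction explained by component i = λ_i / Σ λ:
  PC1: 19/43 = 0.4419
  PC2: 17/43 = 0.3953
  PC3: 7/43 = 0.1628

Step 3 — cumulative fraction after k components = (λ_1 + ... + λ_k) / Σ λ:
  k = 1: 19/43 = 0.4419
  k = 2: (19 + 17)/43 = 36/43 = 0.8372
  k = 3: (19 + 17 + 7)/43 = 43/43 = 1

Summary (fraction, with percent):

explained: PC1 0.4419 (44.19%), PC2 0.3953 (39.53%), PC3 0.1628 (16.28%);  cumulative: 0.4419, 0.8372, 1


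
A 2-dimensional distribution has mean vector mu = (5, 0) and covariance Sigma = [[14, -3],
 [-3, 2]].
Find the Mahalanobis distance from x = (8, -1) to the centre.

Step 1 — centre the observation: (x - mu) = (3, -1).

Step 2 — invert Sigma. det(Sigma) = 14·2 - (-3)² = 19.
  Sigma^{-1} = (1/det) · [[d, -b], [-b, a]] = [[0.1053, 0.1579],
 [0.1579, 0.7368]].

Step 3 — form the quadratic (x - mu)^T · Sigma^{-1} · (x - mu):
  Sigma^{-1} · (x - mu) = (0.1579, -0.2632).
  (x - mu)^T · [Sigma^{-1} · (x - mu)] = (3)·(0.1579) + (-1)·(-0.2632) = 0.7368.

Step 4 — take square root: d = √(0.7368) ≈ 0.8584.

d(x, mu) = √(0.7368) ≈ 0.8584


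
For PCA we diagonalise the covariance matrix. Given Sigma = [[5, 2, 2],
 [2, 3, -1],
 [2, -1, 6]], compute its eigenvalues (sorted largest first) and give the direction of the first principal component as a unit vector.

Step 1 — characteristic polynomial p(λ) = det(λI - Sigma) = λ³ - tr·λ² + c_1·λ - det, where tr = trace, c_1 = sum of the principal 2×2 minors, det = det(Sigma):
  tr = 5 + 3 + 6 = 14,
  c_1 = (5·3 - (2)²) + (5·6 - (2)²) + (3·6 - (-1)²) = 11 + 26 + 17 = 54,
  det = 5·(3·6 - (-1)²) - (2)·((2)·6 - (-1)·(2)) + (2)·((2)·(-1) - 3·(2)) = 5·(17) - (2)·(14) + (2)·(-8) = 41.
  So p(λ) = λ³ - 14λ² + 54λ - 41.
Step 2 — look for an integer root (rational root theorem: any rational root is an integer divisor of 41). Testing λ = 1:
  p(1) = 1 - 14 + 54 - 41 = 0  ✓
  Dividing out (λ - 1): p(λ) = (λ - 1)(λ² - 13λ + 41).
Step 3 — remaining eigenvalues from the quadratic λ² - 13λ + 41 = 0:
  Δ = 13² - 4·41 = 169 - 164 = 5,  λ = (13 ± √5)/2 = (13 ± 2.2361)/2 ≈ 7.618 or 5.382.
  Sorted: λ_1 = 7.618,  λ_2 = 5.382,  λ_3 = 1  (check: sum = 14 = tr ✓).

Step 4 — unit eigenvector for λ_1 ≈ 7.618: v spans the null space of (Sigma - λ_1 I), whose rows are
  r_1 = (-2.618, 2, 2),  r_2 = (2, -4.618, -1),  r_3 = (2, -1, -1.618).
  v is orthogonal to every row, so take v ∝ r_1 × r_2 = ((2)·(-1) - (2)·(-4.618), (2)·(2) - (-2.618)·(-1), (-2.618)·(-4.618) - (2)·(2)) ≈ (7.2361, 1.382, 8.0902).
  Let u = (7.2361, 1.382, 8.0902).
  ||u|| = √((7.2361)² + (1.382)² + (8.0902)²) = √(119.7214) ≈ 10.9417,  v_1 = u/||u|| ≈ (0.6613, 0.1263, 0.7394) (||v_1|| = 1).

λ_1 = 7.618,  λ_2 = 5.382,  λ_3 = 1;  v_1 ≈ (0.6613, 0.1263, 0.7394)


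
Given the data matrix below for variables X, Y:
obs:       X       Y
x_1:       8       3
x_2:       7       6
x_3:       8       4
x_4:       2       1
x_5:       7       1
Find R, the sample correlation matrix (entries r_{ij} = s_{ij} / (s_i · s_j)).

Step 1 — column means:
  mean(X) = (8 + 7 + 8 + 2 + 7) / 5 = 32/5 = 6.4
  mean(Y) = (3 + 6 + 4 + 1 + 1) / 5 = 15/5 = 3

Step 2 — sample variances and covariances s[i,j] = (1/(n-1)) · Σ_k (x_{k,i} - mean_i) · (x_{k,j} - mean_j), with n-1 = 4:
  s[X,X] = ((1.6)·(1.6) + (0.6)·(0.6) + (1.6)·(1.6) + (-4.4)·(-4.4) + (0.6)·(0.6)) / 4 = 25.2/4 = 6.3
  s[X,Y] = ((1.6)·(0) + (0.6)·(3) + (1.6)·(1) + (-4.4)·(-2) + (0.6)·(-2)) / 4 = 11/4 = 2.75
  s[Y,Y] = ((0)·(0) + (3)·(3) + (1)·(1) + (-2)·(-2) + (-2)·(-2)) / 4 = 18/4 = 4.5
  Sample standard deviations s_i = √(s[i,i]):
  s(X) = √(6.3) = 2.51
  s(Y) = √(4.5) = 2.1213

Step 3 — r_{ij} = s_{ij} / (s_i · s_j):
  r[X,X] = 1 (diagonal).
  r[X,Y] = 2.75 / (2.51 · 2.1213) = 2.75 / 5.3245 = 0.5165
  r[Y,Y] = 1 (diagonal).

R is symmetric with unit diagonal. Assembling:

R = [[1, 0.5165],
 [0.5165, 1]]


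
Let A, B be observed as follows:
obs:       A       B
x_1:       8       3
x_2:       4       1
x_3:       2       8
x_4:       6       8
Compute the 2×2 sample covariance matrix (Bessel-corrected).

Step 1 — column means:
  mean(A) = (8 + 4 + 2 + 6) / 4 = 20/4 = 5
  mean(B) = (3 + 1 + 8 + 8) / 4 = 20/4 = 5

Step 2 — sample covariance S[i,j] = (1/(n-1)) · Σ_k (x_{k,i} - mean_i) · (x_{k,j} - mean_j), with n-1 = 3.
  S[A,A] = ((3)·(3) + (-1)·(-1) + (-3)·(-3) + (1)·(1)) / 3 = 20/3 = 6.6667
  S[A,B] = ((3)·(-2) + (-1)·(-4) + (-3)·(3) + (1)·(3)) / 3 = -8/3 = -2.6667
  S[B,B] = ((-2)·(-2) + (-4)·(-4) + (3)·(3) + (3)·(3)) / 3 = 38/3 = 12.6667

S is symmetric (S[j,i] = S[i,j]). Assembling:

S = [[6.6667, -2.6667],
 [-2.6667, 12.6667]]


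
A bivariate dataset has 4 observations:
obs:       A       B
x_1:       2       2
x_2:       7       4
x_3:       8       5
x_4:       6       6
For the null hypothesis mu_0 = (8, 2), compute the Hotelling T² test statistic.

Step 1 — sample mean vector:
  mean(A) = (2 + 7 + 8 + 6) / 4 = 23/4 = 5.75
  mean(B) = (2 + 4 + 5 + 6) / 4 = 17/4 = 4.25
  x̄ = (5.75, 4.25),  deviation x̄ - mu_0 = (5.75, 4.25) - (8, 2) = (-2.25, 2.25).

Step 2 — sample covariance matrix, S[i,j] = (1/(n-1)) · Σ_k (x_{k,i} - mean_i) · (x_{k,j} - mean_j), divisor n-1 = 3:
  S[A,A] = ((-3.75)·(-3.75) + (1.25)·(1.25) + (2.25)·(2.25) + (0.25)·(0.25)) / 3 = 20.75/3 = 6.9167
  S[A,B] = ((-3.75)·(-2.25) + (1.25)·(-0.25) + (2.25)·(0.75) + (0.25)·(1.75)) / 3 = 10.25/3 = 3.4167
  S[B,B] = ((-2.25)·(-2.25) + (-0.25)·(-0.25) + (0.75)·(0.75) + (1.75)·(1.75)) / 3 = 8.75/3 = 2.9167
  S = [[6.9167, 3.4167],
 [3.4167, 2.9167]].

Step 3 — invert S. det(S) = 6.9167·2.9167 - (3.4167)² = 8.5.
  S^{-1} = (1/det) · [[d, -b], [-b, a]] = [[0.3431, -0.402],
 [-0.402, 0.8137]].

Step 4 — quadratic form (x̄ - mu_0)^T · S^{-1} · (x̄ - mu_0):
  S^{-1} · (x̄ - mu_0) = (-1.6765, 2.7353),
  (x̄ - mu_0)^T · [...] = (-2.25)·(-1.6765) + (2.25)·(2.7353) = 9.9265.

Step 5 — scale by n: T² = 4 · 9.9265 = 39.7059.

T² ≈ 39.7059


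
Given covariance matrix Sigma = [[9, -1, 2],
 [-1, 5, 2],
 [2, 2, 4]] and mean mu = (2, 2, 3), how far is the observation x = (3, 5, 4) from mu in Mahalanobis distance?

Step 1 — centre the observation: (x - mu) = (1, 3, 1).

Step 2 — invert Sigma (cofactor / det for 3×3, or solve directly):
  Sigma^{-1} = [[0.1429, 0.0714, -0.1071],
 [0.0714, 0.2857, -0.1786],
 [-0.1071, -0.1786, 0.3929]].

Step 3 — form the quadratic (x - mu)^T · Sigma^{-1} · (x - mu):
  Sigma^{-1} · (x - mu) = (0.25, 0.75, -0.25).
  (x - mu)^T · [Sigma^{-1} · (x - mu)] = (1)·(0.25) + (3)·(0.75) + (1)·(-0.25) = 2.25.

Step 4 — take square root: d = √(2.25) ≈ 1.5.

d(x, mu) = √(2.25) ≈ 1.5


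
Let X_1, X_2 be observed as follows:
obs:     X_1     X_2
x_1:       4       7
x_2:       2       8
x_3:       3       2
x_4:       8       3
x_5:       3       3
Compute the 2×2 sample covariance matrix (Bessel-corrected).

Step 1 — column means:
  mean(X_1) = (4 + 2 + 3 + 8 + 3) / 5 = 20/5 = 4
  mean(X_2) = (7 + 8 + 2 + 3 + 3) / 5 = 23/5 = 4.6

Step 2 — sample covariance S[i,j] = (1/(n-1)) · Σ_k (x_{k,i} - mean_i) · (x_{k,j} - mean_j), with n-1 = 4.
  S[X_1,X_1] = ((0)·(0) + (-2)·(-2) + (-1)·(-1) + (4)·(4) + (-1)·(-1)) / 4 = 22/4 = 5.5
  S[X_1,X_2] = ((0)·(2.4) + (-2)·(3.4) + (-1)·(-2.6) + (4)·(-1.6) + (-1)·(-1.6)) / 4 = -9/4 = -2.25
  S[X_2,X_2] = ((2.4)·(2.4) + (3.4)·(3.4) + (-2.6)·(-2.6) + (-1.6)·(-1.6) + (-1.6)·(-1.6)) / 4 = 29.2/4 = 7.3

S is symmetric (S[j,i] = S[i,j]). Assembling:

S = [[5.5, -2.25],
 [-2.25, 7.3]]


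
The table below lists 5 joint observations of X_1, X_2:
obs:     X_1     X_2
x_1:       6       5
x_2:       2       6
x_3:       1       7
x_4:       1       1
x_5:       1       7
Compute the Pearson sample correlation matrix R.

Step 1 — column means:
  mean(X_1) = (6 + 2 + 1 + 1 + 1) / 5 = 11/5 = 2.2
  mean(X_2) = (5 + 6 + 7 + 1 + 7) / 5 = 26/5 = 5.2

Step 2 — sample variances and covariances s[i,j] = (1/(n-1)) · Σ_k (x_{k,i} - mean_i) · (x_{k,j} - mean_j), with n-1 = 4:
  s[X_1,X_1] = ((3.8)·(3.8) + (-0.2)·(-0.2) + (-1.2)·(-1.2) + (-1.2)·(-1.2) + (-1.2)·(-1.2)) / 4 = 18.8/4 = 4.7
  s[X_1,X_2] = ((3.8)·(-0.2) + (-0.2)·(0.8) + (-1.2)·(1.8) + (-1.2)·(-4.2) + (-1.2)·(1.8)) / 4 = -0.2/4 = -0.05
  s[X_2,X_2] = ((-0.2)·(-0.2) + (0.8)·(0.8) + (1.8)·(1.8) + (-4.2)·(-4.2) + (1.8)·(1.8)) / 4 = 24.8/4 = 6.2
  Sample standard deviations s_i = √(s[i,i]):
  s(X_1) = √(4.7) = 2.1679
  s(X_2) = √(6.2) = 2.49

Step 3 — r_{ij} = s_{ij} / (s_i · s_j):
  r[X_1,X_1] = 1 (diagonal).
  r[X_1,X_2] = -0.05 / (2.1679 · 2.49) = -0.05 / 5.3981 = -0.0093
  r[X_2,X_2] = 1 (diagonal).

R is symmetric with unit diagonal. Assembling:

R = [[1, -0.0093],
 [-0.0093, 1]]


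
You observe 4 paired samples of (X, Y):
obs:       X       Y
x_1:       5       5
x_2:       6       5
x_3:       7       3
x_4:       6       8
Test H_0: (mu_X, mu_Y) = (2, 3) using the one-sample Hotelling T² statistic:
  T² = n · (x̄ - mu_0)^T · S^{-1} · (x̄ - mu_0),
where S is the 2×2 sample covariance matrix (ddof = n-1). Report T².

Step 1 — sample mean vector:
  mean(X) = (5 + 6 + 7 + 6) / 4 = 24/4 = 6
  mean(Y) = (5 + 5 + 3 + 8) / 4 = 21/4 = 5.25
  x̄ = (6, 5.25),  deviation x̄ - mu_0 = (6, 5.25) - (2, 3) = (4, 2.25).

Step 2 — sample covariance matrix, S[i,j] = (1/(n-1)) · Σ_k (x_{k,i} - mean_i) · (x_{k,j} - mean_j), divisor n-1 = 3:
  S[X,X] = ((-1)·(-1) + (0)·(0) + (1)·(1) + (0)·(0)) / 3 = 2/3 = 0.6667
  S[X,Y] = ((-1)·(-0.25) + (0)·(-0.25) + (1)·(-2.25) + (0)·(2.75)) / 3 = -2/3 = -0.6667
  S[Y,Y] = ((-0.25)·(-0.25) + (-0.25)·(-0.25) + (-2.25)·(-2.25) + (2.75)·(2.75)) / 3 = 12.75/3 = 4.25
  S = [[0.6667, -0.6667],
 [-0.6667, 4.25]].

Step 3 — invert S. det(S) = 0.6667·4.25 - (-0.6667)² = 2.3889.
  S^{-1} = (1/det) · [[d, -b], [-b, a]] = [[1.7791, 0.2791],
 [0.2791, 0.2791]].

Step 4 — quadratic form (x̄ - mu_0)^T · S^{-1} · (x̄ - mu_0):
  S^{-1} · (x̄ - mu_0) = (7.7442, 1.7442),
  (x̄ - mu_0)^T · [...] = (4)·(7.7442) + (2.25)·(1.7442) = 34.9012.

Step 5 — scale by n: T² = 4 · 34.9012 = 139.6047.

T² ≈ 139.6047


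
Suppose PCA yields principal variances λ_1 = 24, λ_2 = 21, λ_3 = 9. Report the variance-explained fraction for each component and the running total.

Step 1 — total variance = trace(Sigma) = Σ λ_i = 24 + 21 + 9 = 54.

Step 2 — fraction explained by component i = λ_i / Σ λ:
  PC1: 24/54 = 0.4444
  PC2: 21/54 = 0.3889
  PC3: 9/54 = 0.1667

Step 3 — cumulative fraction after k components = (λ_1 + ... + λ_k) / Σ λ:
  k = 1: 24/54 = 0.4444
  k = 2: (24 + 21)/54 = 45/54 = 0.8333
  k = 3: (24 + 21 + 9)/54 = 54/54 = 1

Summary (fraction, with percent):

explained: PC1 0.4444 (44.44%), PC2 0.3889 (38.89%), PC3 0.1667 (16.67%);  cumulative: 0.4444, 0.8333, 1


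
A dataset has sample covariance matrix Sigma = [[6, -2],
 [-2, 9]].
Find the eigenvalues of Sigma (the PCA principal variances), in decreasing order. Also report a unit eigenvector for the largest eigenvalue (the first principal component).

Step 1 — characteristic polynomial of 2×2 Sigma:
  det(Sigma - λI) = λ² - trace · λ + det = 0.
  trace = 6 + 9 = 15, det = 6·9 - (-2)² = 50.
Step 2 — discriminant:
  Δ = trace² - 4·det = 225 - 200 = 25.
Step 3 — eigenvalues:
  λ = (trace ± √Δ)/2 = (15 ± 5)/2,
  λ_1 = 10,  λ_2 = 5.

Step 4 — unit eigenvector for λ_1: solve (Sigma - λ_1 I)v = 0. First row:
  (6 - 10)·v_x + (-2)·v_y = 0, i.e. (-4)·v_x + (-2)·v_y = 0,
  so v ∝ (b, λ_1 - a) = (-2, 4); multiply by -1 so the first entry is positive: u = (2, -4).
  ||u|| = √((2)² + (-4)²) = √(20) ≈ 4.4721,
  v_1 = u/||u|| ≈ (0.4472, -0.8944) (||v_1|| = 1).

λ_1 = 10,  λ_2 = 5;  v_1 ≈ (0.4472, -0.8944)


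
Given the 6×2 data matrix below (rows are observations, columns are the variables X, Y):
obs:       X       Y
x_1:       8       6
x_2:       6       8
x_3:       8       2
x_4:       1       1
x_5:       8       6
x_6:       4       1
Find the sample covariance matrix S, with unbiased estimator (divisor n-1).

Step 1 — column means:
  mean(X) = (8 + 6 + 8 + 1 + 8 + 4) / 6 = 35/6 = 5.8333
  mean(Y) = (6 + 8 + 2 + 1 + 6 + 1) / 6 = 24/6 = 4

Step 2 — sample covariance S[i,j] = (1/(n-1)) · Σ_k (x_{k,i} - mean_i) · (x_{k,j} - mean_j), with n-1 = 5.
  S[X,X] = ((2.1667)·(2.1667) + (0.1667)·(0.1667) + (2.1667)·(2.1667) + (-4.8333)·(-4.8333) + (2.1667)·(2.1667) + (-1.8333)·(-1.8333)) / 5 = 40.8333/5 = 8.1667
  S[X,Y] = ((2.1667)·(2) + (0.1667)·(4) + (2.1667)·(-2) + (-4.8333)·(-3) + (2.1667)·(2) + (-1.8333)·(-3)) / 5 = 25/5 = 5
  S[Y,Y] = ((2)·(2) + (4)·(4) + (-2)·(-2) + (-3)·(-3) + (2)·(2) + (-3)·(-3)) / 5 = 46/5 = 9.2

S is symmetric (S[j,i] = S[i,j]). Assembling:

S = [[8.1667, 5],
 [5, 9.2]]


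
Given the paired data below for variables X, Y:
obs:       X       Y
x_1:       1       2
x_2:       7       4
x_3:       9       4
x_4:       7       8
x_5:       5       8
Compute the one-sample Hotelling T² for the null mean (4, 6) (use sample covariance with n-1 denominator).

Step 1 — sample mean vector:
  mean(X) = (1 + 7 + 9 + 7 + 5) / 5 = 29/5 = 5.8
  mean(Y) = (2 + 4 + 4 + 8 + 8) / 5 = 26/5 = 5.2
  x̄ = (5.8, 5.2),  deviation x̄ - mu_0 = (5.8, 5.2) - (4, 6) = (1.8, -0.8).

Step 2 — sample covariance matrix, S[i,j] = (1/(n-1)) · Σ_k (x_{k,i} - mean_i) · (x_{k,j} - mean_j), divisor n-1 = 4:
  S[X,X] = ((-4.8)·(-4.8) + (1.2)·(1.2) + (3.2)·(3.2) + (1.2)·(1.2) + (-0.8)·(-0.8)) / 4 = 36.8/4 = 9.2
  S[X,Y] = ((-4.8)·(-3.2) + (1.2)·(-1.2) + (3.2)·(-1.2) + (1.2)·(2.8) + (-0.8)·(2.8)) / 4 = 11.2/4 = 2.8
  S[Y,Y] = ((-3.2)·(-3.2) + (-1.2)·(-1.2) + (-1.2)·(-1.2) + (2.8)·(2.8) + (2.8)·(2.8)) / 4 = 28.8/4 = 7.2
  S = [[9.2, 2.8],
 [2.8, 7.2]].

Step 3 — invert S. det(S) = 9.2·7.2 - (2.8)² = 58.4.
  S^{-1} = (1/det) · [[d, -b], [-b, a]] = [[0.1233, -0.0479],
 [-0.0479, 0.1575]].

Step 4 — quadratic form (x̄ - mu_0)^T · S^{-1} · (x̄ - mu_0):
  S^{-1} · (x̄ - mu_0) = (0.2603, -0.2123),
  (x̄ - mu_0)^T · [...] = (1.8)·(0.2603) + (-0.8)·(-0.2123) = 0.6384.

Step 5 — scale by n: T² = 5 · 0.6384 = 3.1918.

T² ≈ 3.1918


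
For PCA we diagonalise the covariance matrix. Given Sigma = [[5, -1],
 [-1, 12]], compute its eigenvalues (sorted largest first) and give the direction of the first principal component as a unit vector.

Step 1 — characteristic polynomial of 2×2 Sigma:
  det(Sigma - λI) = λ² - trace · λ + det = 0.
  trace = 5 + 12 = 17, det = 5·12 - (-1)² = 59.
Step 2 — discriminant:
  Δ = trace² - 4·det = 289 - 236 = 53.
Step 3 — eigenvalues:
  λ = (trace ± √Δ)/2 = (17 ± 7.2801)/2,
  λ_1 = 12.1401,  λ_2 = 4.8599.

Step 4 — unit eigenvector for λ_1: solve (Sigma - λ_1 I)v = 0. First row:
  (5 - 12.1401)·v_x + (-1)·v_y = 0, i.e. (-7.1401)·v_x + (-1)·v_y = 0,
  so v ∝ (b, λ_1 - a) = (-1, 7.1401); multiply by -1 so the first entry is positive: u = (1, -7.1401).
  ||u|| = √((1)² + (-7.1401)²) = √(51.9804) ≈ 7.2097,
  v_1 = u/||u|| ≈ (0.1387, -0.9903) (||v_1|| = 1).

λ_1 = 12.1401,  λ_2 = 4.8599;  v_1 ≈ (0.1387, -0.9903)


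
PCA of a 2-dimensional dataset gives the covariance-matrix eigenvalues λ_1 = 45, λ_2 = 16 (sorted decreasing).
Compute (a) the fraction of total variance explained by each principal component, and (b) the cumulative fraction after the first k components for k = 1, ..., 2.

Step 1 — total variance = trace(Sigma) = Σ λ_i = 45 + 16 = 61.

Step 2 — fraction explained by component i = λ_i / Σ λ:
  PC1: 45/61 = 0.7377
  PC2: 16/61 = 0.2623

Step 3 — cumulative fraction after k components = (λ_1 + ... + λ_k) / Σ λ:
  k = 1: 45/61 = 0.7377
  k = 2: (45 + 16)/61 = 61/61 = 1

Summary (fraction, with percent):

explained: PC1 0.7377 (73.77%), PC2 0.2623 (26.23%);  cumulative: 0.7377, 1


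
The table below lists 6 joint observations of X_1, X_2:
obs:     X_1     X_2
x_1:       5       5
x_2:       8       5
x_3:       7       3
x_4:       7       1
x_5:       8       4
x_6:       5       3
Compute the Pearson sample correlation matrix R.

Step 1 — column means:
  mean(X_1) = (5 + 8 + 7 + 7 + 8 + 5) / 6 = 40/6 = 6.6667
  mean(X_2) = (5 + 5 + 3 + 1 + 4 + 3) / 6 = 21/6 = 3.5

Step 2 — sample variances and covariances s[i,j] = (1/(n-1)) · Σ_k (x_{k,i} - mean_i) · (x_{k,j} - mean_j), with n-1 = 5:
  s[X_1,X_1] = ((-1.6667)·(-1.6667) + (1.3333)·(1.3333) + (0.3333)·(0.3333) + (0.3333)·(0.3333) + (1.3333)·(1.3333) + (-1.6667)·(-1.6667)) / 5 = 9.3333/5 = 1.8667
  s[X_1,X_2] = ((-1.6667)·(1.5) + (1.3333)·(1.5) + (0.3333)·(-0.5) + (0.3333)·(-2.5) + (1.3333)·(0.5) + (-1.6667)·(-0.5)) / 5 = 0/5 = 0
  s[X_2,X_2] = ((1.5)·(1.5) + (1.5)·(1.5) + (-0.5)·(-0.5) + (-2.5)·(-2.5) + (0.5)·(0.5) + (-0.5)·(-0.5)) / 5 = 11.5/5 = 2.3
  Sample standard deviations s_i = √(s[i,i]):
  s(X_1) = √(1.8667) = 1.3663
  s(X_2) = √(2.3) = 1.5166

Step 3 — r_{ij} = s_{ij} / (s_i · s_j):
  r[X_1,X_1] = 1 (diagonal).
  r[X_1,X_2] = 0 / (1.3663 · 1.5166) = 0 / 2.072 = 0
  r[X_2,X_2] = 1 (diagonal).

R is symmetric with unit diagonal. Assembling:

R = [[1, 0],
 [0, 1]]


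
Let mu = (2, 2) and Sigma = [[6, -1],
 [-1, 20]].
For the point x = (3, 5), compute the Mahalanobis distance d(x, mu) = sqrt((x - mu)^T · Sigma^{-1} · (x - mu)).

Step 1 — centre the observation: (x - mu) = (1, 3).

Step 2 — invert Sigma. det(Sigma) = 6·20 - (-1)² = 119.
  Sigma^{-1} = (1/det) · [[d, -b], [-b, a]] = [[0.1681, 0.0084],
 [0.0084, 0.0504]].

Step 3 — form the quadratic (x - mu)^T · Sigma^{-1} · (x - mu):
  Sigma^{-1} · (x - mu) = (0.1933, 0.1597).
  (x - mu)^T · [Sigma^{-1} · (x - mu)] = (1)·(0.1933) + (3)·(0.1597) = 0.6723.

Step 4 — take square root: d = √(0.6723) ≈ 0.8199.

d(x, mu) = √(0.6723) ≈ 0.8199


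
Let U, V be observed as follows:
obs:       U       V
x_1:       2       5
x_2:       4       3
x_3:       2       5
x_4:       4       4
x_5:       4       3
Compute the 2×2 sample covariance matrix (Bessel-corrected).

Step 1 — column means:
  mean(U) = (2 + 4 + 2 + 4 + 4) / 5 = 16/5 = 3.2
  mean(V) = (5 + 3 + 5 + 4 + 3) / 5 = 20/5 = 4

Step 2 — sample covariance S[i,j] = (1/(n-1)) · Σ_k (x_{k,i} - mean_i) · (x_{k,j} - mean_j), with n-1 = 4.
  S[U,U] = ((-1.2)·(-1.2) + (0.8)·(0.8) + (-1.2)·(-1.2) + (0.8)·(0.8) + (0.8)·(0.8)) / 4 = 4.8/4 = 1.2
  S[U,V] = ((-1.2)·(1) + (0.8)·(-1) + (-1.2)·(1) + (0.8)·(0) + (0.8)·(-1)) / 4 = -4/4 = -1
  S[V,V] = ((1)·(1) + (-1)·(-1) + (1)·(1) + (0)·(0) + (-1)·(-1)) / 4 = 4/4 = 1

S is symmetric (S[j,i] = S[i,j]). Assembling:

S = [[1.2, -1],
 [-1, 1]]


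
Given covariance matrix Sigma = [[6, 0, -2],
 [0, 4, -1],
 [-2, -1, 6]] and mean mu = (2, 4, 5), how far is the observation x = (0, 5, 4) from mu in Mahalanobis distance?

Step 1 — centre the observation: (x - mu) = (-2, 1, -1).

Step 2 — invert Sigma (cofactor / det for 3×3, or solve directly):
  Sigma^{-1} = [[0.1885, 0.0164, 0.0656],
 [0.0164, 0.2623, 0.0492],
 [0.0656, 0.0492, 0.1967]].

Step 3 — form the quadratic (x - mu)^T · Sigma^{-1} · (x - mu):
  Sigma^{-1} · (x - mu) = (-0.4262, 0.1803, -0.2787).
  (x - mu)^T · [Sigma^{-1} · (x - mu)] = (-2)·(-0.4262) + (1)·(0.1803) + (-1)·(-0.2787) = 1.3115.

Step 4 — take square root: d = √(1.3115) ≈ 1.1452.

d(x, mu) = √(1.3115) ≈ 1.1452


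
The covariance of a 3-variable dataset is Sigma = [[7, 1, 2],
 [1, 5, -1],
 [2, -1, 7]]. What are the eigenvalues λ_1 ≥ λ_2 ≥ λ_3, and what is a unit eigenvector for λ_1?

Step 1 — characteristic polynomial p(λ) = det(λI - Sigma) = λ³ - tr·λ² + c_1·λ - det, where tr = trace, c_1 = sum of the principal 2×2 minors, det = det(Sigma):
  tr = 7 + 5 + 7 = 19,
  c_1 = (7·5 - (1)²) + (7·7 - (2)²) + (5·7 - (-1)²) = 34 + 45 + 34 = 113,
  det = 7·(5·7 - (-1)²) - (1)·((1)·7 - (-1)·(2)) + (2)·((1)·(-1) - 5·(2)) = 7·(34) - (1)·(9) + (2)·(-11) = 207.
  So p(λ) = λ³ - 19λ² + 113λ - 207.
Step 2 — look for an integer root (rational root theorem: any rational root is an integer divisor of 207). Testing λ = 9:
  p(9) = 729 - 1539 + 1017 - 207 = 0  ✓
  Dividing out (λ - 9): p(λ) = (λ - 9)(λ² - 10λ + 23).
Step 3 — remaining eigenvalues from the quadratic λ² - 10λ + 23 = 0:
  Δ = 10² - 4·23 = 100 - 92 = 8,  λ = (10 ± √8)/2 = (10 ± 2.8284)/2 ≈ 6.4142 or 3.5858.
  Sorted: λ_1 = 9,  λ_2 = 6.4142,  λ_3 = 3.5858  (check: sum = 19 = tr ✓).

Step 4 — unit eigenvector for λ_1 = 9: v spans the null space of (Sigma - λ_1 I), whose rows are
  r_1 = (-2, 1, 2),  r_2 = (1, -4, -1),  r_3 = (2, -1, -2).
  v is orthogonal to every row, so take v ∝ r_1 × r_2 = ((1)·(-1) - (2)·(-4), (2)·(1) - (-2)·(-1), (-2)·(-4) - (1)·(1)) = (7, 0, 7).
  Rescale (divide by 7): u = (1, 0, 1).
  ||u|| = √((1)² + (0)² + (1)²) = √(2) ≈ 1.4142,  v_1 = u/||u|| ≈ (0.7071, 0, 0.7071) (||v_1|| = 1).

λ_1 = 9,  λ_2 = 6.4142,  λ_3 = 3.5858;  v_1 ≈ (0.7071, 0, 0.7071)


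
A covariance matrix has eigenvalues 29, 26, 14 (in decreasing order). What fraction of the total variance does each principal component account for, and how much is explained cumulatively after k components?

Step 1 — total variance = trace(Sigma) = Σ λ_i = 29 + 26 + 14 = 69.

Step 2 — fraction explained by component i = λ_i / Σ λ:
  PC1: 29/69 = 0.4203
  PC2: 26/69 = 0.3768
  PC3: 14/69 = 0.2029

Step 3 — cumulative fraction after k components = (λ_1 + ... + λ_k) / Σ λ:
  k = 1: 29/69 = 0.4203
  k = 2: (29 + 26)/69 = 55/69 = 0.7971
  k = 3: (29 + 26 + 14)/69 = 69/69 = 1

Summary (fraction, with percent):

explained: PC1 0.4203 (42.03%), PC2 0.3768 (37.68%), PC3 0.2029 (20.29%);  cumulative: 0.4203, 0.7971, 1


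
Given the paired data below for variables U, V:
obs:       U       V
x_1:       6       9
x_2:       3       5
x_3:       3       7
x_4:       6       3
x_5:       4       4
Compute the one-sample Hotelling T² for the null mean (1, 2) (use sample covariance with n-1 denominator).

Step 1 — sample mean vector:
  mean(U) = (6 + 3 + 3 + 6 + 4) / 5 = 22/5 = 4.4
  mean(V) = (9 + 5 + 7 + 3 + 4) / 5 = 28/5 = 5.6
  x̄ = (4.4, 5.6),  deviation x̄ - mu_0 = (4.4, 5.6) - (1, 2) = (3.4, 3.6).

Step 2 — sample covariance matrix, S[i,j] = (1/(n-1)) · Σ_k (x_{k,i} - mean_i) · (x_{k,j} - mean_j), divisor n-1 = 4:
  S[U,U] = ((1.6)·(1.6) + (-1.4)·(-1.4) + (-1.4)·(-1.4) + (1.6)·(1.6) + (-0.4)·(-0.4)) / 4 = 9.2/4 = 2.3
  S[U,V] = ((1.6)·(3.4) + (-1.4)·(-0.6) + (-1.4)·(1.4) + (1.6)·(-2.6) + (-0.4)·(-1.6)) / 4 = 0.8/4 = 0.2
  S[V,V] = ((3.4)·(3.4) + (-0.6)·(-0.6) + (1.4)·(1.4) + (-2.6)·(-2.6) + (-1.6)·(-1.6)) / 4 = 23.2/4 = 5.8
  S = [[2.3, 0.2],
 [0.2, 5.8]].

Step 3 — invert S. det(S) = 2.3·5.8 - (0.2)² = 13.3.
  S^{-1} = (1/det) · [[d, -b], [-b, a]] = [[0.4361, -0.015],
 [-0.015, 0.1729]].

Step 4 — quadratic form (x̄ - mu_0)^T · S^{-1} · (x̄ - mu_0):
  S^{-1} · (x̄ - mu_0) = (1.4286, 0.5714),
  (x̄ - mu_0)^T · [...] = (3.4)·(1.4286) + (3.6)·(0.5714) = 6.9143.

Step 5 — scale by n: T² = 5 · 6.9143 = 34.5714.

T² ≈ 34.5714
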